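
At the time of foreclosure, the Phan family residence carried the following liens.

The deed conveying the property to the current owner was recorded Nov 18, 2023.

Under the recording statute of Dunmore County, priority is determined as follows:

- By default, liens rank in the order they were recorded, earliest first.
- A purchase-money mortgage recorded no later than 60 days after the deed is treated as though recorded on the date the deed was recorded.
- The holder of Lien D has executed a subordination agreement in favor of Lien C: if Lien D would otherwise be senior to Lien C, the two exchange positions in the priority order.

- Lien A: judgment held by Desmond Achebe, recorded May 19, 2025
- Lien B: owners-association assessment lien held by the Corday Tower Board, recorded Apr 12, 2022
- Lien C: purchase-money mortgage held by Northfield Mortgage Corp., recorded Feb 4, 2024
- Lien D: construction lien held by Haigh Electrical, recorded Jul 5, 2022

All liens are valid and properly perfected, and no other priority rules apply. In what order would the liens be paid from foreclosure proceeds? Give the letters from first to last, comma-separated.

B, C, D, A

Effective dates after the stated exceptions: C missed the 60-day window (78 days after the deed), so its recording date stands.
By effective date: B (Apr 12, 2022), D (Jul 5, 2022), C (Feb 4, 2024), A (May 19, 2025).
The subordination applies — D was senior to C — so D and C swap.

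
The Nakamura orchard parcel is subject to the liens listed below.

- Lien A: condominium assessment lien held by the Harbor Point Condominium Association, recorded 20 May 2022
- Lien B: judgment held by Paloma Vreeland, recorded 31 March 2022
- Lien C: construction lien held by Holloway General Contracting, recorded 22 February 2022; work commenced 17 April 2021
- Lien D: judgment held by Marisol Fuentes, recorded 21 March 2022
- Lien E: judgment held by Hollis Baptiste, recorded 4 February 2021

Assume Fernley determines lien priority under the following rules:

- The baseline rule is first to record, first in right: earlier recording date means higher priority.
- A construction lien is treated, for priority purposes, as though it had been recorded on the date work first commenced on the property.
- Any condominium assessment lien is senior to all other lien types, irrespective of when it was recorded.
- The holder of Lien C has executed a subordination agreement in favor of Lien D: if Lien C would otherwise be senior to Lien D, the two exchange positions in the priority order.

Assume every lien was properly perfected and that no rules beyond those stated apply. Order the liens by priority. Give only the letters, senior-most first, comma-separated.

A, E, D, C, B

Adjusting effective dates: C relates back to 17 April 2021 (work commenced).
A is a condominium assessment lien and takes priority over every other lien.
Ordering the rest by effective date: E (4 February 2021), C (17 April 2021), D (21 March 2022), B (31 March 2022).
The subordination applies — C was senior to D — so C and D swap.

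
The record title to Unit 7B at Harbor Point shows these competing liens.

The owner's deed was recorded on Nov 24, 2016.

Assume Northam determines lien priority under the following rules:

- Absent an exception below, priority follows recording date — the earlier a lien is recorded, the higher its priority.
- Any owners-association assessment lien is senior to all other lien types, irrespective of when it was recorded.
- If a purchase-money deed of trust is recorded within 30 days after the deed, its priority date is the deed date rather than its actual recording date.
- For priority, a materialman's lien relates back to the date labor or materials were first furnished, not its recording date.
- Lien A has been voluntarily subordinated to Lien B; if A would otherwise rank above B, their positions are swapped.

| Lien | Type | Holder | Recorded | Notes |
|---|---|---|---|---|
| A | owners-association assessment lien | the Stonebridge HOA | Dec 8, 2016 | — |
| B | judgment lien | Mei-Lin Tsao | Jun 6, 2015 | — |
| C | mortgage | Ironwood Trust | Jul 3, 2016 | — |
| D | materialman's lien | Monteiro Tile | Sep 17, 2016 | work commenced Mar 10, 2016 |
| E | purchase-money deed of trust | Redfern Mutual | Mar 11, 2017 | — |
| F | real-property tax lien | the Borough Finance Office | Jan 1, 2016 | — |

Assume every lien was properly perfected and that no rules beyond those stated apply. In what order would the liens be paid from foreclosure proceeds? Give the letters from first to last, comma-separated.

Adjusting effective dates: D's effective date is Mar 10, 2016, when work began; E was recorded 107 days after the deed, outside the 30-day window, so it keeps its recording date.
As an owners-association assessment lien, A is senior to every other lien.
Among the remaining liens, by effective date: B (Jun 6, 2015), F (Jan 1, 2016), D (Mar 10, 2016), C (Jul 3, 2016), E (Mar 11, 2017).
A is senior to B before the subordination, so the two trade places.

B, A, F, D, C, E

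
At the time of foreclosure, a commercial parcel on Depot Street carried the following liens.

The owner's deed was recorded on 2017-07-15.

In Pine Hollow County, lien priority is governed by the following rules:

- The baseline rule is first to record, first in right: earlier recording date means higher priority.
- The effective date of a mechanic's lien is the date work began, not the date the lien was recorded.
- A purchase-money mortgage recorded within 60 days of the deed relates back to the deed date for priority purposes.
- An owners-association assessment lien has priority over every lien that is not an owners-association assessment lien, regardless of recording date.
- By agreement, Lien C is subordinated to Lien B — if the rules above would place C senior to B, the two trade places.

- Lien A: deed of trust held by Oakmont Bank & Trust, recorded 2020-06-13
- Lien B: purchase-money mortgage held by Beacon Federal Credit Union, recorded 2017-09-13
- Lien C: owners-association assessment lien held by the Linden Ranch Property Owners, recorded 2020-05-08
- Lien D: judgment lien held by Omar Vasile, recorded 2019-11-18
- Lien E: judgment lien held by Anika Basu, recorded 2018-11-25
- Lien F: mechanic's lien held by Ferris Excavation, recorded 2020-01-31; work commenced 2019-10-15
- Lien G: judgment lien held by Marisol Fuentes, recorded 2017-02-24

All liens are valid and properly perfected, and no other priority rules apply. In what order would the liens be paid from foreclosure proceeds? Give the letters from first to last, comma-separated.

B, G, C, E, F, D, A

First, effective dates: B's effective date is the deed date, 2017-07-15; F's effective date is 2019-10-15, when work began.
As an owners-association assessment lien, C is senior to every other lien.
Remaining liens by effective date: G (2017-02-24), B (2017-07-15), E (2018-11-25), F (2019-10-15), D (2019-11-18), A (2020-06-13).
Because C would otherwise rank above B, the subordination swaps them.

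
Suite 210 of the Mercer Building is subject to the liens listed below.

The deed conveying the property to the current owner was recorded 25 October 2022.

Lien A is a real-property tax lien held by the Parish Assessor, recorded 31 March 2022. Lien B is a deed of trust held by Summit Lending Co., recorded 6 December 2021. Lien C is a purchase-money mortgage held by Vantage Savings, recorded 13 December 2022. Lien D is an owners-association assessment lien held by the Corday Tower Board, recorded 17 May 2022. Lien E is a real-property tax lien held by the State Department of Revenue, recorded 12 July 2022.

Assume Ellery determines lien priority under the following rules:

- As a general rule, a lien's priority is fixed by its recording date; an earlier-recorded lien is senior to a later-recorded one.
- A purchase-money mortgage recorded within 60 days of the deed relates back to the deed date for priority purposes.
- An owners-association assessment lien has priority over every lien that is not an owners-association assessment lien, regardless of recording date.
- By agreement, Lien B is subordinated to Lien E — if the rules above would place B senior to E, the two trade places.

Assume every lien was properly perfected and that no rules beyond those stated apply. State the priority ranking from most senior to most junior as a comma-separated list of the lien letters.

D, E, A, B, C

First, effective dates: C relates back to the deed date 25 October 2022.
D is an owners-association assessment lien, so it outranks all other liens regardless of date.
Ordering the rest by effective date: B (6 December 2021), A (31 March 2022), E (12 July 2022), C (25 October 2022).
B is senior to E before the subordination, so the two trade places.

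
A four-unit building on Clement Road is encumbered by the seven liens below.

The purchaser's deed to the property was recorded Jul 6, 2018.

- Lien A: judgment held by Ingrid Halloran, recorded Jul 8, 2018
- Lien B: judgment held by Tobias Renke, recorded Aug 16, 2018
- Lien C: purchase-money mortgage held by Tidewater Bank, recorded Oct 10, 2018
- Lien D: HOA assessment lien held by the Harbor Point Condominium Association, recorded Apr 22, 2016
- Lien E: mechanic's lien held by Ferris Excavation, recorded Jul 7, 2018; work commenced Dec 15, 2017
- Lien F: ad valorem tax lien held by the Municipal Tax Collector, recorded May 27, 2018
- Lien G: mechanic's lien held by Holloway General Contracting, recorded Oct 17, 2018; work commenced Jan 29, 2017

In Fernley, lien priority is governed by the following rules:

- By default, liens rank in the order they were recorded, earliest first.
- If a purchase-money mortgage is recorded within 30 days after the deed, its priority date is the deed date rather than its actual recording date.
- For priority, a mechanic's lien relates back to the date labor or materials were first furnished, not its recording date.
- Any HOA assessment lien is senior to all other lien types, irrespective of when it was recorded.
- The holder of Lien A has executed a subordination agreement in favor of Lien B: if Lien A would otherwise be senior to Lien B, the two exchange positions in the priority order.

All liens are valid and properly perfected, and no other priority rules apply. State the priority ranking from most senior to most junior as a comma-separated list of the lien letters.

Effective dates after the stated exceptions: C missed the 30-day window (96 days after the deed), so its recording date stands; E's effective date is Dec 15, 2017, when work began; G's effective date is Jan 29, 2017, when work began.
D, as an HOA assessment lien, has superpriority and ranks first.
Among the remaining liens, by effective date: G (Jan 29, 2017), E (Dec 15, 2017), F (May 27, 2018), A (Jul 8, 2018), B (Aug 16, 2018), C (Oct 10, 2018).
A is senior to B before the subordination, so the two trade places.

D, G, E, F, B, A, C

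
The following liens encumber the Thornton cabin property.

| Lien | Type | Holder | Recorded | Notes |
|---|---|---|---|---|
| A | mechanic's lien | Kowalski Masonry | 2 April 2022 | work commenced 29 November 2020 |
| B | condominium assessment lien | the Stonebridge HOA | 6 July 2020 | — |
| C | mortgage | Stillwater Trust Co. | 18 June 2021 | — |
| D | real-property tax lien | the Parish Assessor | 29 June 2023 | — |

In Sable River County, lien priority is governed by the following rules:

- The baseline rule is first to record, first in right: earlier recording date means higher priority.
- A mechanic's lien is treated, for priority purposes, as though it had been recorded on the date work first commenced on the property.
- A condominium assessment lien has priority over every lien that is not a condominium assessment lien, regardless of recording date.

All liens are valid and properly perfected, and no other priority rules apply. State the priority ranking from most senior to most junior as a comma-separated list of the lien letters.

B, A, C, D

Adjusting effective dates: A is treated as recorded 29 November 2020, the work-commencement date.
B is a condominium assessment lien, so it outranks all other liens regardless of date.
The other liens, earliest effective date first: A (29 November 2020), C (18 June 2021), D (29 June 2023).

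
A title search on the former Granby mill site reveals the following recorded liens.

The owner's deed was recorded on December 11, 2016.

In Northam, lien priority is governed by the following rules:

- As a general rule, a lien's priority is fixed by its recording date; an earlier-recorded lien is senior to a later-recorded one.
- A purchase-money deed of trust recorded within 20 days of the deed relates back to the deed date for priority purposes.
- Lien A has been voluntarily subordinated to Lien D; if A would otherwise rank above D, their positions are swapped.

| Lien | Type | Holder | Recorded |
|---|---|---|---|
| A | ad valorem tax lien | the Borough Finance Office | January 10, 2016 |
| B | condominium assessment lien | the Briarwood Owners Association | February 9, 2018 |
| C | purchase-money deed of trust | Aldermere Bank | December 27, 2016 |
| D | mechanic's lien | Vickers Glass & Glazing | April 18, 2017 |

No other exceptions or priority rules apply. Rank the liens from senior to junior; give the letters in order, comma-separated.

D, C, A, B

Effective dates: C was recorded within the 20-day window, so its effective date is the deed date December 11, 2016.
By effective date: A (January 10, 2016), C (December 11, 2016), D (April 18, 2017), B (February 9, 2018).
A would otherwise be senior to D, so under the subordination agreement A and D exchange positions.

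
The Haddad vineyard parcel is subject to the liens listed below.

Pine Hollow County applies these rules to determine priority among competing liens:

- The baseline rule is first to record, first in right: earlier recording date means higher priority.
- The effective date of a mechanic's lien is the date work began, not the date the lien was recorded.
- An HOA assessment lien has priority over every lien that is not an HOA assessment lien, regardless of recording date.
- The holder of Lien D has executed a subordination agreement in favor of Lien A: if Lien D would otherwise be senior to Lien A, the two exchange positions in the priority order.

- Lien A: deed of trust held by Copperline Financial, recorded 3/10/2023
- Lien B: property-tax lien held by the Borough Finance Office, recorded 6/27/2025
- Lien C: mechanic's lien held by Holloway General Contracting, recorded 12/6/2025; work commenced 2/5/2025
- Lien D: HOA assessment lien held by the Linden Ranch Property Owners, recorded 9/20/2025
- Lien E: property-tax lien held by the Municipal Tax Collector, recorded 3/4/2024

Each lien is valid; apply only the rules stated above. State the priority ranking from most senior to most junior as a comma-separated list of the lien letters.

Effective dates after the stated exceptions: C relates back to 2/5/2025 (work commenced).
As an HOA assessment lien, D is senior to every other lien.
The other liens, earliest effective date first: A (3/10/2023), E (3/4/2024), C (2/5/2025), B (6/27/2025).
D is senior to A before the subordination, so the two trade places.

A, D, E, C, B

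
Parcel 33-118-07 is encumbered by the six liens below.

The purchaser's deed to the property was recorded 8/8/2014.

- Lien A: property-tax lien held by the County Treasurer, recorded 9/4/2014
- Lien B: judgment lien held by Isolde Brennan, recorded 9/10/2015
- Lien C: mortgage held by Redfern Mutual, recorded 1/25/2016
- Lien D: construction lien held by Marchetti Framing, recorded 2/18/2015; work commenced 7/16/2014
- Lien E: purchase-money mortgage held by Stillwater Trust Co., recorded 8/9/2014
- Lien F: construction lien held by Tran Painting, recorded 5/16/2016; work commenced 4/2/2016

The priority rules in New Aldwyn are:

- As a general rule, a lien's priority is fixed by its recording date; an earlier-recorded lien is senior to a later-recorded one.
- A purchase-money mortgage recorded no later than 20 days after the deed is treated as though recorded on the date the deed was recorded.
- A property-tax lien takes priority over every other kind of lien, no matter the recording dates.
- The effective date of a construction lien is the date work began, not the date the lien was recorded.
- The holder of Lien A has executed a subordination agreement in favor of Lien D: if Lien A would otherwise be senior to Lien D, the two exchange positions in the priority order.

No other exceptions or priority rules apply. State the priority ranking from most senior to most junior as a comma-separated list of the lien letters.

Adjusting effective dates: D is treated as recorded 7/16/2014, the work-commencement date; E relates back to the deed date 8/8/2014; F relates back to 4/2/2016 (work commenced).
As a property-tax lien, A is senior to every other lien.
The other liens, earliest effective date first: D (7/16/2014), E (8/8/2014), B (9/10/2015), C (1/25/2016), F (4/2/2016).
A would otherwise be senior to D, so under the subordination agreement A and D exchange positions.

D, A, E, B, C, F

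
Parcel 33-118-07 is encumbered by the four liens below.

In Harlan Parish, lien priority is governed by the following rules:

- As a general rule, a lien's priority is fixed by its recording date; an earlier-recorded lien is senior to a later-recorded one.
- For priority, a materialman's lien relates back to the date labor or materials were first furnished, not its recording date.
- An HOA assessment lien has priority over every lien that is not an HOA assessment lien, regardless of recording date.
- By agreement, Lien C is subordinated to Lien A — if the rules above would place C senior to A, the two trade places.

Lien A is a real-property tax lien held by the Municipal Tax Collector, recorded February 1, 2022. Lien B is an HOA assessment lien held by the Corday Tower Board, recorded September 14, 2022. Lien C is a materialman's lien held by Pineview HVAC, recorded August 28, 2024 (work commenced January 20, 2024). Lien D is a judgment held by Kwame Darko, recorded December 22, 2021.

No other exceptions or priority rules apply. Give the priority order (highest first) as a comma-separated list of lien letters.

B, D, A, C

Adjusting effective dates: C relates back to January 20, 2024 (work commenced).
B is an HOA assessment lien and takes priority over every other lien.
Among the remaining liens, by effective date: D (December 22, 2021), A (February 1, 2022), C (January 20, 2024).
C already ranks below A; the subordination has no effect.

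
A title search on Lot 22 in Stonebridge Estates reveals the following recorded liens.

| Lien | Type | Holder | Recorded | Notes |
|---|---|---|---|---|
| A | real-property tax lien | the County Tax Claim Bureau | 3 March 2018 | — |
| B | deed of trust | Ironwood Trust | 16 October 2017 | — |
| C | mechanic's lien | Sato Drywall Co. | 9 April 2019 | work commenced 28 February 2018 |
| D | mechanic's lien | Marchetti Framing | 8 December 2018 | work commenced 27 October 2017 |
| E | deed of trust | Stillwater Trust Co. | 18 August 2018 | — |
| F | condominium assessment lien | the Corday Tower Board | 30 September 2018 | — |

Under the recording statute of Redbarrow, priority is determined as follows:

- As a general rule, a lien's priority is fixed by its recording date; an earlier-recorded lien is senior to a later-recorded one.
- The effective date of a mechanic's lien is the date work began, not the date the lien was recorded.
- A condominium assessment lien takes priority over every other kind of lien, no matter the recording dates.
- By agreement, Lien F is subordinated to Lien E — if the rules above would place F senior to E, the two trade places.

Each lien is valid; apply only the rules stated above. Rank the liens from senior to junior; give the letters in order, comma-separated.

Effective dates after the stated exceptions: C relates back to 28 February 2018 (work commenced); D's effective date is 27 October 2017, when work began.
F, as a condominium assessment lien, has superpriority and ranks first.
Ordering the rest by effective date: B (16 October 2017), D (27 October 2017), C (28 February 2018), A (3 March 2018), E (18 August 2018).
F is senior to E before the subordination, so the two trade places.

E, B, D, C, A, F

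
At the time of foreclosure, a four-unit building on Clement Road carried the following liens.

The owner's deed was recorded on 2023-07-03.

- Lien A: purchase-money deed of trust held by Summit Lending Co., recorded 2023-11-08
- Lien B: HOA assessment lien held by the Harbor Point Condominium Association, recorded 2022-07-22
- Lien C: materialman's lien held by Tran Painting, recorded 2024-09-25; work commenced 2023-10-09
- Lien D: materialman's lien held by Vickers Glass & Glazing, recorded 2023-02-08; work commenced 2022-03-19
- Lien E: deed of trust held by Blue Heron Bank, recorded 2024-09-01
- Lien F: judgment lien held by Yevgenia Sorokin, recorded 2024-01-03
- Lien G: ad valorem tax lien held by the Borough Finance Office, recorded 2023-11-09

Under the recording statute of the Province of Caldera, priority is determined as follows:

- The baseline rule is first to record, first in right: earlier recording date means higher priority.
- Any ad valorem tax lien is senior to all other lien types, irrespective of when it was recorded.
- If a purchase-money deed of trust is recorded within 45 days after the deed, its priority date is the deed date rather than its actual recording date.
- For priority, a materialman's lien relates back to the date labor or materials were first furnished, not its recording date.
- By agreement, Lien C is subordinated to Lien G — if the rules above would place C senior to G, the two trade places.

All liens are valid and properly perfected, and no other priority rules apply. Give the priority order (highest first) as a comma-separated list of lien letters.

G, D, B, C, A, F, E

Adjusting effective dates: A missed the 45-day window (128 days after the deed), so its recording date stands; C's effective date is 2023-10-09, when work began; D relates back to 2022-03-19 (work commenced).
As an ad valorem tax lien, G is senior to every other lien.
Remaining liens by effective date: D (2022-03-19), B (2022-07-22), C (2023-10-09), A (2023-11-08), F (2024-01-03), E (2024-09-01).
Since C is not senior to G, the subordination leaves the order unchanged.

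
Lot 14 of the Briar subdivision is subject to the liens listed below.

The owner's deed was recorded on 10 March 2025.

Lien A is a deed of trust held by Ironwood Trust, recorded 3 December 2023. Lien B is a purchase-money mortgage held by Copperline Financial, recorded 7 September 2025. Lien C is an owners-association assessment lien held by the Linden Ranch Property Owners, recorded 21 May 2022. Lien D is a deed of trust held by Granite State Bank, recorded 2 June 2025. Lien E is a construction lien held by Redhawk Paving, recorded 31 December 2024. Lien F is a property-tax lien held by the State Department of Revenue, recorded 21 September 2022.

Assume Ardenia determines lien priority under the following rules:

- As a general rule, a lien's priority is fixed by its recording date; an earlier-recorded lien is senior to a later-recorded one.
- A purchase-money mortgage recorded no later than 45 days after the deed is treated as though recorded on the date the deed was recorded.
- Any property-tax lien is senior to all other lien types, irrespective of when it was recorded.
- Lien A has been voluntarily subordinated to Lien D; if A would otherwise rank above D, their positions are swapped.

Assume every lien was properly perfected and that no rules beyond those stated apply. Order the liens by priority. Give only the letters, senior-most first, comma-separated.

Adjusting effective dates: B was recorded 181 days after the deed — beyond 45 days — so no relation-back applies.
F, as a property-tax lien, has superpriority and ranks first.
Among the remaining liens, by effective date: C (21 May 2022), A (3 December 2023), E (31 December 2024), D (2 June 2025), B (7 September 2025).
Because A would otherwise rank above D, the subordination swaps them.

F, C, D, E, A, B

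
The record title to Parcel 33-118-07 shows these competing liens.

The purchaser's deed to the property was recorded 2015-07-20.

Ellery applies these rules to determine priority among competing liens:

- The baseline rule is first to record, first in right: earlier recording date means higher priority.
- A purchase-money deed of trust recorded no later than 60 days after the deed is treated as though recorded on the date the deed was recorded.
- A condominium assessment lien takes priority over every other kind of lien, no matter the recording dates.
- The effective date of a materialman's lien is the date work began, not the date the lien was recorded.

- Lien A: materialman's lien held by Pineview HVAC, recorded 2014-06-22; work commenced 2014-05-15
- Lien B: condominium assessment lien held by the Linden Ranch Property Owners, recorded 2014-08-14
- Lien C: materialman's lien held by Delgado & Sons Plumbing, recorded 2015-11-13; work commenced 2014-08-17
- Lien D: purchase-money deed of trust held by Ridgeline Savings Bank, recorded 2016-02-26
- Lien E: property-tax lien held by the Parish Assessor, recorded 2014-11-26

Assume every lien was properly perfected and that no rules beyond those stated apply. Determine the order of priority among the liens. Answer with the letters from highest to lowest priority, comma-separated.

B, A, C, E, D

Adjusting effective dates: A relates back to 2014-05-15 (work commenced); C relates back to 2014-08-17 (work commenced); D missed the 60-day window (221 days after the deed), so its recording date stands.
B is a condominium assessment lien and takes priority over every other lien.
Remaining liens by effective date: A (2014-05-15), C (2014-08-17), E (2014-11-26), D (2016-02-26).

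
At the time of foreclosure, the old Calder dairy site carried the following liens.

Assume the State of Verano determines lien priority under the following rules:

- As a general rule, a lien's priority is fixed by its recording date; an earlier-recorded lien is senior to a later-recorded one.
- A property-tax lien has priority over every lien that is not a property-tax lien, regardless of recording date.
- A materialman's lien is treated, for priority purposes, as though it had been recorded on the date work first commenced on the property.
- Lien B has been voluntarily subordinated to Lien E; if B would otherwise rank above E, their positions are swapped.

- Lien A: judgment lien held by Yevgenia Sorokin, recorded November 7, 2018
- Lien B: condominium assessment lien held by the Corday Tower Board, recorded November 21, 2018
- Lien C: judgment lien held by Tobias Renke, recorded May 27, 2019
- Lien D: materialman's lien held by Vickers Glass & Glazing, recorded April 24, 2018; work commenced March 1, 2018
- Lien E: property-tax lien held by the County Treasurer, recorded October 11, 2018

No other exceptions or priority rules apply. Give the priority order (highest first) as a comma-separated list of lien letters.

Effective dates: D is treated as recorded March 1, 2018, the work-commencement date.
E is a property-tax lien and takes priority over every other lien.
Among the remaining liens, by effective date: D (March 1, 2018), A (November 7, 2018), B (November 21, 2018), C (May 27, 2019).
B is already junior to E, so the subordination agreement changes nothing.

E, D, A, B, C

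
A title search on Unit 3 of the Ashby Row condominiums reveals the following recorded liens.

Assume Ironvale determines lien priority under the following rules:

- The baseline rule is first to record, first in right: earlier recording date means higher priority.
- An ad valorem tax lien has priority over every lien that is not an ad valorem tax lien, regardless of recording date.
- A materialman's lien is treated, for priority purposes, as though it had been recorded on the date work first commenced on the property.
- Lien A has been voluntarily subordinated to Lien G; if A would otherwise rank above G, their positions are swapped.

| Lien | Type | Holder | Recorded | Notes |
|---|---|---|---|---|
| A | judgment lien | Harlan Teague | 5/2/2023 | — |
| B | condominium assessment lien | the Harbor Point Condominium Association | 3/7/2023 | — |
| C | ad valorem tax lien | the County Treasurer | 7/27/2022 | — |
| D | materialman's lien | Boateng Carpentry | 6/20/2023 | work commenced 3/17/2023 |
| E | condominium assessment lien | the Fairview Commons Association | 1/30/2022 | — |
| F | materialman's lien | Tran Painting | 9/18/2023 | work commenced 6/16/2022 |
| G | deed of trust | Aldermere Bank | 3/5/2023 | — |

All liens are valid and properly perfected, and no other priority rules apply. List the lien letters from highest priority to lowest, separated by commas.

C, E, F, G, B, D, A

Effective dates: D is treated as recorded 3/17/2023, the work-commencement date; F relates back to 6/16/2022 (work commenced).
C, as an ad valorem tax lien, has superpriority and ranks first.
The other liens, earliest effective date first: E (1/30/2022), F (6/16/2022), G (3/5/2023), B (3/7/2023), D (3/17/2023), A (5/2/2023).
Since A is not senior to G, the subordination leaves the order unchanged.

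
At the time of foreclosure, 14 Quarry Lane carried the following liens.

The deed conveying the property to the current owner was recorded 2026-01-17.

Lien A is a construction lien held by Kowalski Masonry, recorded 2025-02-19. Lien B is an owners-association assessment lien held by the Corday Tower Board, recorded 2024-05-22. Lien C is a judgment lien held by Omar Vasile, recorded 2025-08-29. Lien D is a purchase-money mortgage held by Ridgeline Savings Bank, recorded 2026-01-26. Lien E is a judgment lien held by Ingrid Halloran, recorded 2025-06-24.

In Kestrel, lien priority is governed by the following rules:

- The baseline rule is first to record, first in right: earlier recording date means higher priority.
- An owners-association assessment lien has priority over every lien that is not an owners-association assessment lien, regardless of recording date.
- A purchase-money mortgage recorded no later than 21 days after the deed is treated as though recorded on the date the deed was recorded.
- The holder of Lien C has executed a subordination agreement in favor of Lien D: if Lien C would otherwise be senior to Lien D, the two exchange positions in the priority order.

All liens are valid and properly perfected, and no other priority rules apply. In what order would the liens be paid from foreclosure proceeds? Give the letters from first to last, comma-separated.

B, A, E, D, C

Adjusting effective dates: D was recorded within the 21-day window, so its effective date is the deed date 2026-01-17.
B, as an owners-association assessment lien, has superpriority and ranks first.
The other liens, earliest effective date first: A (2025-02-19), E (2025-06-24), C (2025-08-29), D (2026-01-17).
C is senior to D before the subordination, so the two trade places.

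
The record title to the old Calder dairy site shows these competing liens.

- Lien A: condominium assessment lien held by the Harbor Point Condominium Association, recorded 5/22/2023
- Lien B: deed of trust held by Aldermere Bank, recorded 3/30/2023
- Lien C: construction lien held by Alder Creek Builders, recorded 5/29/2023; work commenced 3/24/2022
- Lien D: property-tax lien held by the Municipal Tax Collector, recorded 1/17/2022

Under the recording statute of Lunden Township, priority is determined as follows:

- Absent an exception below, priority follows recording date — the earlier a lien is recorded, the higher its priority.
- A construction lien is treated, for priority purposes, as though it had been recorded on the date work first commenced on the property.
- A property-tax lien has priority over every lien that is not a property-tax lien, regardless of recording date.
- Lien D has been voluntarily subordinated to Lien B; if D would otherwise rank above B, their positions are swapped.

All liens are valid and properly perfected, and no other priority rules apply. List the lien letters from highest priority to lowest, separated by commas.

Adjusting effective dates: C is treated as recorded 3/24/2022, the work-commencement date.
As a property-tax lien, D is senior to every other lien.
The other liens, earliest effective date first: C (3/24/2022), B (3/30/2023), A (5/22/2023).
Because D would otherwise rank above B, the subordination swaps them.

B, C, D, A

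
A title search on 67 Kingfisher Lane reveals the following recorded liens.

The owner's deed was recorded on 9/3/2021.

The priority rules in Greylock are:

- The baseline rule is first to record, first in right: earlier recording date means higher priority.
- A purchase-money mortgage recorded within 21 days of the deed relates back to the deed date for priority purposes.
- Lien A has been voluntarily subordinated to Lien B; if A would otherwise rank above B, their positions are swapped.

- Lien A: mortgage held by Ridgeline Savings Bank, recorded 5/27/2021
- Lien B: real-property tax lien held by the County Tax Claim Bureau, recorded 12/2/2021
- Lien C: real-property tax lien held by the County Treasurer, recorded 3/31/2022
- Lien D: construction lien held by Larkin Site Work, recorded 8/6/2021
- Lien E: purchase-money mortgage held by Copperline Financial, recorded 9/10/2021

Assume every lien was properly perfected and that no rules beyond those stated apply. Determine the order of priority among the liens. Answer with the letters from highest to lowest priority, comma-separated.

First, effective dates: E was recorded within the 21-day window, so its effective date is the deed date 9/3/2021.
By effective date, earliest first: A (5/27/2021), D (8/6/2021), E (9/3/2021), B (12/2/2021), C (3/31/2022).
A would otherwise be senior to B, so under the subordination agreement A and B exchange positions.

B, D, E, A, C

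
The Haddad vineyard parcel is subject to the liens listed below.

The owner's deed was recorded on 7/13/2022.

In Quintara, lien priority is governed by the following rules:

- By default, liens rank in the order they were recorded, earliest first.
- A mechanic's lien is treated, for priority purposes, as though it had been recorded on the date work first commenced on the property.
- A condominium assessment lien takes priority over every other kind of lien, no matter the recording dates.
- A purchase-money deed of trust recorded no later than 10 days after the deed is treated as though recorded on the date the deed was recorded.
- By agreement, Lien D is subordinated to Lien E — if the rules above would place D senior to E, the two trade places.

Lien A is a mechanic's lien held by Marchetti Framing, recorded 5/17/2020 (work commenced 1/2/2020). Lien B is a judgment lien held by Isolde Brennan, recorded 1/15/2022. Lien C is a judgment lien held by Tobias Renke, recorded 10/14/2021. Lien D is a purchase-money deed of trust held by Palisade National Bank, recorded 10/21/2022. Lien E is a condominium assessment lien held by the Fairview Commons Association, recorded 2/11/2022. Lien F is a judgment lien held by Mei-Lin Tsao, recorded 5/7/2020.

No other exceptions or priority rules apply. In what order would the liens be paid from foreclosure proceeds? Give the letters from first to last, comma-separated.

E, A, F, C, B, D

Adjusting effective dates: A's effective date is 1/2/2020, when work began; D was recorded 100 days after the deed — beyond 10 days — so no relation-back applies.
E is a condominium assessment lien and takes priority over every other lien.
Remaining liens by effective date: A (1/2/2020), F (5/7/2020), C (10/14/2021), B (1/15/2022), D (10/21/2022).
D already ranks below E; the subordination has no effect.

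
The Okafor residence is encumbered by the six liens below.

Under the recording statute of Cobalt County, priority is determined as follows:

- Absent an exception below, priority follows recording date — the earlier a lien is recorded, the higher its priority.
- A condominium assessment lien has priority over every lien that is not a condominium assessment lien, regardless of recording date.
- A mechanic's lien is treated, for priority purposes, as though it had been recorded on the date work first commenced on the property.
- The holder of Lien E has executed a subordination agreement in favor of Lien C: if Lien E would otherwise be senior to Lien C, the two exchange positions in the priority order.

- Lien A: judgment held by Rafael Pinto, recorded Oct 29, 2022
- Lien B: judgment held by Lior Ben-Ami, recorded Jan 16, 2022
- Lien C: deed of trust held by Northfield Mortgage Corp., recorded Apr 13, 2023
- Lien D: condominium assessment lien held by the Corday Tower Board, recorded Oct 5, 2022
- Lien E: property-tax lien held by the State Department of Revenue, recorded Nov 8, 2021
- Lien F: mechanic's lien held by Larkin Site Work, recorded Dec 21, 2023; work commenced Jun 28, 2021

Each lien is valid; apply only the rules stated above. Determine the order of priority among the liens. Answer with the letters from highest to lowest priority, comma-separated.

D, F, C, B, A, E

Effective dates: F's effective date is Jun 28, 2021, when work began.
D, as a condominium assessment lien, has superpriority and ranks first.
Ordering the rest by effective date: F (Jun 28, 2021), E (Nov 8, 2021), B (Jan 16, 2022), A (Oct 29, 2022), C (Apr 13, 2023).
Because E would otherwise rank above C, the subordination swaps them.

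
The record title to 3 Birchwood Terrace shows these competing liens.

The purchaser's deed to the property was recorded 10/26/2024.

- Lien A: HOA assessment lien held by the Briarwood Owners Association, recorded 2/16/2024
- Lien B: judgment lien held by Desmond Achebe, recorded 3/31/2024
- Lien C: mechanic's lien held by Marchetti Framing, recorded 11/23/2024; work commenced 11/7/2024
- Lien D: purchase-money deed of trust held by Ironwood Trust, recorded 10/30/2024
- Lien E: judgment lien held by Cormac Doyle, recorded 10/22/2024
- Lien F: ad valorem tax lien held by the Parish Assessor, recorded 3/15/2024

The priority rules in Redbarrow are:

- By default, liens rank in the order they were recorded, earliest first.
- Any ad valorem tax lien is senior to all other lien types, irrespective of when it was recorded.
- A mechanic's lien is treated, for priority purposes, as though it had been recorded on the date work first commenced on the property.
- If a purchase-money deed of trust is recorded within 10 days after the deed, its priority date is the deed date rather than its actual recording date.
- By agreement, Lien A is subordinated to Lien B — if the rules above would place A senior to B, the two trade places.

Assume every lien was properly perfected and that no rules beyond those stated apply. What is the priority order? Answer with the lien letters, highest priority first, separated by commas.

F, B, A, E, D, C

Adjusting effective dates: C's effective date is 11/7/2024, when work began; D relates back to the deed date 10/26/2024.
F, as an ad valorem tax lien, has superpriority and ranks first.
Among the remaining liens, by effective date: A (2/16/2024), B (3/31/2024), E (10/22/2024), D (10/26/2024), C (11/7/2024).
Because A would otherwise rank above B, the subordination swaps them.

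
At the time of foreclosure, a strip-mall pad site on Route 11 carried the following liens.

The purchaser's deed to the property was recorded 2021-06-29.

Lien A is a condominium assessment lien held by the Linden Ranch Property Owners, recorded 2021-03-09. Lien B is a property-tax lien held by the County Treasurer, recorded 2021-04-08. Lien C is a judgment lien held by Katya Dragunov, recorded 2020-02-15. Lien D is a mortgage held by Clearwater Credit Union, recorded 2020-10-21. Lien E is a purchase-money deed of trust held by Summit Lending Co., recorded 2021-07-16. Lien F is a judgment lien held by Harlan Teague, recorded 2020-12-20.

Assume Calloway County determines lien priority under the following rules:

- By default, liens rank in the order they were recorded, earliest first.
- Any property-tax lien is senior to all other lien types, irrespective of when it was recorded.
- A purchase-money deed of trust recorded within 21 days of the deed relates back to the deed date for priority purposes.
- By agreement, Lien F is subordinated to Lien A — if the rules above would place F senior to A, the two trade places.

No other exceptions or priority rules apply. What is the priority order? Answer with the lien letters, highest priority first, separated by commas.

B, C, D, A, F, E

Effective dates after the stated exceptions: E's effective date is the deed date, 2021-06-29.
B is a property-tax lien and takes priority over every other lien.
Remaining liens by effective date: C (2020-02-15), D (2020-10-21), F (2020-12-20), A (2021-03-09), E (2021-06-29).
The subordination applies — F was senior to A — so F and A swap.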